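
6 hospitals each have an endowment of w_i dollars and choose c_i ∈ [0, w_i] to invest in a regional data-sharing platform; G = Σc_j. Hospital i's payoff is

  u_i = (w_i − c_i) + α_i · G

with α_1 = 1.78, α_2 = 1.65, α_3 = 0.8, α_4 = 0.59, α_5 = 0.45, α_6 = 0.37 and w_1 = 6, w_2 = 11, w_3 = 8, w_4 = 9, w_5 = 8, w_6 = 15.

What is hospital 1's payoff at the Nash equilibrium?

30.26

∂u_i/∂c_i = α_i − 1, so hospital i contributes w_i if α_i > 1, else 0.
α_i > 1 for i ∈ {1, 2}; NE contributions (6, 11, 0, 0, 0, 0), G = 17.
u_1 = (6 − 6) + 1.78·17 = 30.26.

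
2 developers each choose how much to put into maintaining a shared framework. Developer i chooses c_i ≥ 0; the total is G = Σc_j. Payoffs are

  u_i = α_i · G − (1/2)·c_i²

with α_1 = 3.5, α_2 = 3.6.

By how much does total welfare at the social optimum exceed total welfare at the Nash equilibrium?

Developer i's FOC: ∂u_i/∂c_i = α_i − c_i = 0, so c_i* = α_i.
NE contributions = (3.5, 3.6); G = 7.1.
W^NE = (Σα)·G − ½Σα_i² = 7.1² − ½·25.21 = 37.805.
Planner sets c_i = Σα_j = 7.1 for every i, so G^SO = 2·7.1 = 14.2.
W^SO = (Σα)·G^SO − ½·2·(Σα)² = (2/2)·7.1² = 50.41.
Deadweight loss = W^SO − W^NE = 12.605.

12.605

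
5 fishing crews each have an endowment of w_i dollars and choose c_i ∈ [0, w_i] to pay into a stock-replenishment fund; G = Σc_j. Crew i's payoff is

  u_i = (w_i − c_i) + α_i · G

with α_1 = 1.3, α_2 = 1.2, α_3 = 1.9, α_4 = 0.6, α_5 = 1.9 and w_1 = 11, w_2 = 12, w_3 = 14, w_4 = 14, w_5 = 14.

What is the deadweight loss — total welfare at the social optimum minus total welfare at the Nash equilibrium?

82.6

∂u_i/∂c_i = α_i − 1, so crew i contributes w_i if α_i > 1, else 0.
α_i > 1 for i ∈ {1, 2, 3, 5}; NE contributions (11, 12, 14, 0, 14), G = 51.
W^NE = Σw_i − G^NE + (Σα_i)·G^NE = 65 + 5.9·51 = 365.9.
Planner: ∂(Σu_j)/∂c_i = Σα_j − 1 = 5.9 > 0, so everyone contributes w_i; G^SO = 65, W^SO = 65 + 5.9·65 = 448.5.
Deadweight loss = 82.6.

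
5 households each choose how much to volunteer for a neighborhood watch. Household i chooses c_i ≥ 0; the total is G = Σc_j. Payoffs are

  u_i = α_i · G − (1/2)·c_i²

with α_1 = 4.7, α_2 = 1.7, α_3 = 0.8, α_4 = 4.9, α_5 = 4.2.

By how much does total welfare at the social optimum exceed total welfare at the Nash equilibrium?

Household i's FOC: ∂u_i/∂c_i = α_i − c_i = 0, so c_i* = α_i.
NE contributions = (4.7, 1.7, 0.8, 4.9, 4.2); G = 16.3.
W^NE = (Σα)·G − ½Σα_i² = 16.3² − ½·67.27 = 232.055.
Planner sets c_i = Σα_j = 16.3 for every i, so G^SO = 5·16.3 = 81.5.
W^SO = (Σα)·G^SO − ½·5·(Σα)² = (5/2)·16.3² = 664.225.
Deadweight loss = W^SO − W^NE = 432.17.

432.17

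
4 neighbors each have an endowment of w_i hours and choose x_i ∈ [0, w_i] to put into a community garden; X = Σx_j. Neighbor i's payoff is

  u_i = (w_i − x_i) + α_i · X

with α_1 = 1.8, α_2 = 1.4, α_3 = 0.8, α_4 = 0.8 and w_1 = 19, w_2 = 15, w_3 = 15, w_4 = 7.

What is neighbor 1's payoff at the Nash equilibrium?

∂u_i/∂x_i = α_i − 1, so neighbor i contributes w_i if α_i > 1, else 0.
α_i > 1 for i ∈ {1, 2}; NE contributions (19, 15, 0, 0), X = 34.
u_1 = (19 − 19) + 1.8·34 = 61.2.

61.2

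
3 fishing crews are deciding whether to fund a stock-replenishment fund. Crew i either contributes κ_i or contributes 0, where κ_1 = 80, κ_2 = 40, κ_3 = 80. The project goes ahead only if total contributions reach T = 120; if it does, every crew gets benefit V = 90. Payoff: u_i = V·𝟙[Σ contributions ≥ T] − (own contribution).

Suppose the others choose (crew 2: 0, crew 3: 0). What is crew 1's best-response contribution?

Others' total = 0. Even contributing 80 gives 80 < 120: no benefit either way.
Best response: 0.

0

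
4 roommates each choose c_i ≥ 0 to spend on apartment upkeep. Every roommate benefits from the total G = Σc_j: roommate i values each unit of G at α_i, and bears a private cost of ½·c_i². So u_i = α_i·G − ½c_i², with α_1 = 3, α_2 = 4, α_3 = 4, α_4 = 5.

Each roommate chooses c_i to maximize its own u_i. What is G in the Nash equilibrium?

Roommate i's FOC: ∂u_i/∂c_i = α_i − c_i = 0, so c_i* = α_i.
NE contributions = (3, 4, 4, 5); G = 16.

16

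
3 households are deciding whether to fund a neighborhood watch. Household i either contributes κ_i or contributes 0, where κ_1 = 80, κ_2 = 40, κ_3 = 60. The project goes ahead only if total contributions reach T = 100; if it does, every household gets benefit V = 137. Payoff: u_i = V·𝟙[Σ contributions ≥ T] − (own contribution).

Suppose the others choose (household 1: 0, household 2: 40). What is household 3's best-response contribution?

Others' total = 40. Contributing 60 brings total to 100 ≥ 100: gain V − κ_3 = 77.
Best response: 60.

60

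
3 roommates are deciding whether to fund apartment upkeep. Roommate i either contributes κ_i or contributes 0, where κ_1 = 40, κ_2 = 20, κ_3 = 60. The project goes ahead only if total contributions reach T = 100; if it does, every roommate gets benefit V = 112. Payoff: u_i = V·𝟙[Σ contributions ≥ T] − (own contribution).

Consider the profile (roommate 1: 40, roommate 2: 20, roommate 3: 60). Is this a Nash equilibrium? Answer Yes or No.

Total = 120 ≥ 100: provided.
Roommate 1 (pledges 40, payoff 72): dropping to 0 → total 80, payoff 0. No gain.
Roommate 2 (pledges 20, payoff 92): dropping to 0 → total 100, payoff 112. Profitable deviation.

No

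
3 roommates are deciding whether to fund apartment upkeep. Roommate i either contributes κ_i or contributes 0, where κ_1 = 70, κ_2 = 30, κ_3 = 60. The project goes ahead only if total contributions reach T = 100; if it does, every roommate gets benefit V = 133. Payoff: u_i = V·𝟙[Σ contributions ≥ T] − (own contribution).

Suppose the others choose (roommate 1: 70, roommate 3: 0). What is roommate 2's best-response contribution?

Others' total = 70. Contributing 30 brings total to 100 ≥ 100: gain V − κ_2 = 103.
Best response: 30.

30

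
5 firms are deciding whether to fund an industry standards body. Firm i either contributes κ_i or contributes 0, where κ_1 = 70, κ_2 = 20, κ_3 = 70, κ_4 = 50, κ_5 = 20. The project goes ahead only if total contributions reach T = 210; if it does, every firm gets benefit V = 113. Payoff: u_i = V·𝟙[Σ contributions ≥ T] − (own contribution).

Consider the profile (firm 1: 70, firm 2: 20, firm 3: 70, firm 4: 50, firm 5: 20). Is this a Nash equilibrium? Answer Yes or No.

Total = 230 ≥ 210: provided.
Firm 1 (pledges 70, payoff 43): dropping to 0 → total 160, payoff 0. No gain.
Firm 2 (pledges 20, payoff 93): dropping to 0 → total 210, payoff 113. Profitable deviation.

No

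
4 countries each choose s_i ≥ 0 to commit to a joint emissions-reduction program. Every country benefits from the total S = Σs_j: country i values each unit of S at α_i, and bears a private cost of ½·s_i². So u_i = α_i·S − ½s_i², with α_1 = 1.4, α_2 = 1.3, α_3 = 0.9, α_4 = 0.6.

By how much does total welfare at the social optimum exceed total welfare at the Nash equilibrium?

20.05

Country i's FOC: ∂u_i/∂s_i = α_i − s_i = 0, so s_i* = α_i.
NE contributions = (1.4, 1.3, 0.9, 0.6); S = 4.2.
W^NE = (Σα)·S − ½Σα_i² = 4.2² − ½·4.82 = 15.23.
Planner sets s_i = Σα_j = 4.2 for every i, so S^SO = 4·4.2 = 16.8.
W^SO = (Σα)·S^SO − ½·4·(Σα)² = (4/2)·4.2² = 35.28.
Deadweight loss = W^SO − W^NE = 20.05.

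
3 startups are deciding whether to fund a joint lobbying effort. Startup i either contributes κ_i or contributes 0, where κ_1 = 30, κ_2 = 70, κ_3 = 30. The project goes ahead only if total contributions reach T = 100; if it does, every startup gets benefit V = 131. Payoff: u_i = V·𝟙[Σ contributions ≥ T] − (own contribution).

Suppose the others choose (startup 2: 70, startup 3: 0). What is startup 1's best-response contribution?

Others' total = 70. Contributing 30 brings total to 100 ≥ 100: gain V − κ_1 = 101.
Best response: 30.

30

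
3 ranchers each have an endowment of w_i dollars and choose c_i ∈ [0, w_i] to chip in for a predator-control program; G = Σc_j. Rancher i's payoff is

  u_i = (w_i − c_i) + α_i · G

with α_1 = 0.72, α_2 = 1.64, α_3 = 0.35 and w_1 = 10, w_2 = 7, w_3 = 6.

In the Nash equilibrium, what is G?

7

∂u_i/∂c_i = α_i − 1, so rancher i contributes w_i if α_i > 1, else 0.
α_i > 1 for i ∈ {2}; NE contributions (0, 7, 0), G = 7.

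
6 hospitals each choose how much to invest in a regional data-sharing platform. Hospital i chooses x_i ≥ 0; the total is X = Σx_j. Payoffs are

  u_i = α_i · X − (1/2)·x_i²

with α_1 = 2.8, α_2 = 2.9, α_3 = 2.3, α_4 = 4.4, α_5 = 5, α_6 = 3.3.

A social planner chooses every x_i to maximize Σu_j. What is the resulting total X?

Planner FOC: ∂(Σu_j)/∂x_i = (Σα_j) − x_i = 0, so x_i^SO = Σα_j = 20.7 for every i; X^SO = 124.2.

124.2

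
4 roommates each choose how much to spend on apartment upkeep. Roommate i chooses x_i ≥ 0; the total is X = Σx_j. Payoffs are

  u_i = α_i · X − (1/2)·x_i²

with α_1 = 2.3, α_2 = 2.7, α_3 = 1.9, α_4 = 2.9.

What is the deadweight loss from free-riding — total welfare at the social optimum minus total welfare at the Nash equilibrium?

108.34

Roommate i's FOC: ∂u_i/∂x_i = α_i − x_i = 0, so x_i* = α_i.
NE contributions = (2.3, 2.7, 1.9, 2.9); X = 9.8.
W^NE = (Σα)·X − ½Σα_i² = 9.8² − ½·24.6 = 83.74.
Planner sets x_i = Σα_j = 9.8 for every i, so X^SO = 4·9.8 = 39.2.
W^SO = (Σα)·X^SO − ½·4·(Σα)² = (4/2)·9.8² = 192.08.
Deadweight loss = W^SO − W^NE = 108.34.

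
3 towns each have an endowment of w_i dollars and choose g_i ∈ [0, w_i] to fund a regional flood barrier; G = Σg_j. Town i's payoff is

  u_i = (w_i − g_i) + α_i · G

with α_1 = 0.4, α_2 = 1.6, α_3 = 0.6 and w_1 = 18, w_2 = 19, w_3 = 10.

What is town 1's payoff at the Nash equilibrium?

25.6

∂u_i/∂g_i = α_i − 1, so town i contributes w_i if α_i > 1, else 0.
α_i > 1 for i ∈ {2}; NE contributions (0, 19, 0), G = 19.
u_1 = (18 − 0) + 0.4·19 = 25.6.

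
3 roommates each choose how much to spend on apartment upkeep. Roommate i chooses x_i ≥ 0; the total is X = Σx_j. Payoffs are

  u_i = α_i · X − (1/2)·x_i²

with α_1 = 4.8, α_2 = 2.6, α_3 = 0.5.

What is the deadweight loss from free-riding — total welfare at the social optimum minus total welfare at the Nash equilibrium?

Roommate i's FOC: ∂u_i/∂x_i = α_i − x_i = 0, so x_i* = α_i.
NE contributions = (4.8, 2.6, 0.5); X = 7.9.
W^NE = (Σα)·X − ½Σα_i² = 7.9² − ½·30.05 = 47.385.
Planner sets x_i = Σα_j = 7.9 for every i, so X^SO = 3·7.9 = 23.7.
W^SO = (Σα)·X^SO − ½·3·(Σα)² = (3/2)·7.9² = 93.615.
Deadweight loss = W^SO − W^NE = 46.23.

46.23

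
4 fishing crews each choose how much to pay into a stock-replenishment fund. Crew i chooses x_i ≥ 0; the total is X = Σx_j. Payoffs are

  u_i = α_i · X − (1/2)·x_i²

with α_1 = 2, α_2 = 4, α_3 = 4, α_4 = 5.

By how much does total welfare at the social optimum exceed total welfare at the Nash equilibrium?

Crew i's FOC: ∂u_i/∂x_i = α_i − x_i = 0, so x_i* = α_i.
NE contributions = (2, 4, 4, 5); X = 15.
W^NE = (Σα)·X − ½Σα_i² = 15² − ½·61 = 194.5.
Planner sets x_i = Σα_j = 15 for every i, so X^SO = 4·15 = 60.
W^SO = (Σα)·X^SO − ½·4·(Σα)² = (4/2)·15² = 450.
Deadweight loss = W^SO − W^NE = 255.5.

255.5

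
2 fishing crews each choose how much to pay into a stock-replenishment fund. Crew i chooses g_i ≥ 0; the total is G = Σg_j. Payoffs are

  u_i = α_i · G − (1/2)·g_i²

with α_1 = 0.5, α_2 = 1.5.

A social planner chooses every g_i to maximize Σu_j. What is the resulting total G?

4

Planner FOC: ∂(Σu_j)/∂g_i = (Σα_j) − g_i = 0, so g_i^SO = Σα_j = 2 for every i; G^SO = 4.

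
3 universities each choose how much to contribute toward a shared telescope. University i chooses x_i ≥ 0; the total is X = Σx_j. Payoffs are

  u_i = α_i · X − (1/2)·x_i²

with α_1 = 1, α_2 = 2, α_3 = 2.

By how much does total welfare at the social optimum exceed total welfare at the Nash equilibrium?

University i's FOC: ∂u_i/∂x_i = α_i − x_i = 0, so x_i* = α_i.
NE contributions = (1, 2, 2); X = 5.
W^NE = (Σα)·X − ½Σα_i² = 5² − ½·9 = 20.5.
Planner sets x_i = Σα_j = 5 for every i, so X^SO = 3·5 = 15.
W^SO = (Σα)·X^SO − ½·3·(Σα)² = (3/2)·5² = 37.5.
Deadweight loss = W^SO − W^NE = 17.

17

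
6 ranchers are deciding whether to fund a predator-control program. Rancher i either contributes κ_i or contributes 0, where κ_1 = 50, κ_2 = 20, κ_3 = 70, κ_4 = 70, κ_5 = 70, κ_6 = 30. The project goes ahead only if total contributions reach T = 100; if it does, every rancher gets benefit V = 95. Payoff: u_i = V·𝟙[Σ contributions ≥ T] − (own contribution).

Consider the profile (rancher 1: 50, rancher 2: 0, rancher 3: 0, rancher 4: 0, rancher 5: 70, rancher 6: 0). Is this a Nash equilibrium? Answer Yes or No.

Total = 120 ≥ 100: provided.
Rancher 1 (pledges 50, payoff 45): dropping to 0 → total 70, payoff 0. No gain.
Rancher 2 (pledges 0, payoff 95): pledging 20 → total 140, payoff 75. No gain.
Rancher 3 (pledges 0, payoff 95): pledging 70 → total 190, payoff 25. No gain.
Rancher 4 (pledges 0, payoff 95): pledging 70 → total 190, payoff 25. No gain.
Rancher 5 (pledges 70, payoff 25): dropping to 0 → total 50, payoff 0. No gain.
Rancher 6 (pledges 0, payoff 95): pledging 30 → total 150, payoff 65. No gain.

Yes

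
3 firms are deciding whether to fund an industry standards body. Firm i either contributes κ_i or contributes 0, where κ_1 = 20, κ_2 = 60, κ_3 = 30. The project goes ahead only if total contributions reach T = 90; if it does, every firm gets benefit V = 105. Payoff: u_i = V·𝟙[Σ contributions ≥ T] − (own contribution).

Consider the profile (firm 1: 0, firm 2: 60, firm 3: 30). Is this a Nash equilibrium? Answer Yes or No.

Total = 90 ≥ 90: provided.
Firm 1 (pledges 0, payoff 105): pledging 20 → total 110, payoff 85. No gain.
Firm 2 (pledges 60, payoff 45): dropping to 0 → total 30, payoff 0. No gain.
Firm 3 (pledges 30, payoff 75): dropping to 0 → total 60, payoff 0. No gain.

Yes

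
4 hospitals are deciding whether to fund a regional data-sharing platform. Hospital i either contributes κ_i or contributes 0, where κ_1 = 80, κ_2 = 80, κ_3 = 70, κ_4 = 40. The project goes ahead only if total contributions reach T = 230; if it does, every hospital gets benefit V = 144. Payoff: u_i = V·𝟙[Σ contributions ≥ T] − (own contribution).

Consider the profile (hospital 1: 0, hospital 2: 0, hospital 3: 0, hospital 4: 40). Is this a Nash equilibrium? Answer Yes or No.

No

Total = 40 < 230: not provided.
Hospital 1 (pledges 0, payoff 0): pledging 80 → total 120, payoff -80. No gain.
Hospital 2 (pledges 0, payoff 0): pledging 80 → total 120, payoff -80. No gain.
Hospital 3 (pledges 0, payoff 0): pledging 70 → total 110, payoff -70. No gain.
Hospital 4 (pledges 40, payoff -40): dropping to 0 → total 0, payoff 0. Profitable deviation.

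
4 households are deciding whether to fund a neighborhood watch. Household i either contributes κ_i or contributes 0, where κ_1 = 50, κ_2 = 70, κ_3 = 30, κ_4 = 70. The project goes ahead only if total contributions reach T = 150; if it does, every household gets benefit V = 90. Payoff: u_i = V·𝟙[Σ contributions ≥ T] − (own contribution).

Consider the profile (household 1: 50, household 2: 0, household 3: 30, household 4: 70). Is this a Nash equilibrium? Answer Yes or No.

Total = 150 ≥ 150: provided.
Household 1 (pledges 50, payoff 40): dropping to 0 → total 100, payoff 0. No gain.
Household 2 (pledges 0, payoff 90): pledging 70 → total 220, payoff 20. No gain.
Household 3 (pledges 30, payoff 60): dropping to 0 → total 120, payoff 0. No gain.
Household 4 (pledges 70, payoff 20): dropping to 0 → total 80, payoff 0. No gain.

Yes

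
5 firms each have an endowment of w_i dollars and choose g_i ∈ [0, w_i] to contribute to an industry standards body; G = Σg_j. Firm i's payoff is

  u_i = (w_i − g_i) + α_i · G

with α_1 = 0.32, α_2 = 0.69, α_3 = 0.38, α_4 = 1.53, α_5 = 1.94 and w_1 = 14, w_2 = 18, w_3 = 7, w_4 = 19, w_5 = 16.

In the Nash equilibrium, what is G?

35

∂u_i/∂g_i = α_i − 1, so firm i contributes w_i if α_i > 1, else 0.
α_i > 1 for i ∈ {4, 5}; NE contributions (0, 0, 0, 19, 16), G = 35.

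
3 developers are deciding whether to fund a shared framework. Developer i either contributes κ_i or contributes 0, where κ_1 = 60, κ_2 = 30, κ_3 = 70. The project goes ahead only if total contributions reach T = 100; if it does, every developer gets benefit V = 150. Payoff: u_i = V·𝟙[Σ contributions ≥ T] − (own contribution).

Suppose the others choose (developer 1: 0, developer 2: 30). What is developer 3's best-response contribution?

70

Others' total = 30. Contributing 70 brings total to 100 ≥ 100: gain V − κ_3 = 80.
Best response: 70.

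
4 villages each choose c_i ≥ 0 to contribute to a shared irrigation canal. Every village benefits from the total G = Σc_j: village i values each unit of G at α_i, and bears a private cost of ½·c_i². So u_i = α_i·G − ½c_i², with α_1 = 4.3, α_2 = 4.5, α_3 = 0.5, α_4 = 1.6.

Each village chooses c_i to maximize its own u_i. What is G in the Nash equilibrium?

Village i's FOC: ∂u_i/∂c_i = α_i − c_i = 0, so c_i* = α_i.
NE contributions = (4.3, 4.5, 0.5, 1.6); G = 10.9.

10.9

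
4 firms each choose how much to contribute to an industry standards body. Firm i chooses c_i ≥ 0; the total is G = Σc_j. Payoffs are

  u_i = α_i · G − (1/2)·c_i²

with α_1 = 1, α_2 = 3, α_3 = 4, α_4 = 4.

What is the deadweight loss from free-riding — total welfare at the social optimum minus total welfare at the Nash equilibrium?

165

Firm i's FOC: ∂u_i/∂c_i = α_i − c_i = 0, so c_i* = α_i.
NE contributions = (1, 3, 4, 4); G = 12.
W^NE = (Σα)·G − ½Σα_i² = 12² − ½·42 = 123.
Planner sets c_i = Σα_j = 12 for every i, so G^SO = 4·12 = 48.
W^SO = (Σα)·G^SO − ½·4·(Σα)² = (4/2)·12² = 288.
Deadweight loss = W^SO − W^NE = 165.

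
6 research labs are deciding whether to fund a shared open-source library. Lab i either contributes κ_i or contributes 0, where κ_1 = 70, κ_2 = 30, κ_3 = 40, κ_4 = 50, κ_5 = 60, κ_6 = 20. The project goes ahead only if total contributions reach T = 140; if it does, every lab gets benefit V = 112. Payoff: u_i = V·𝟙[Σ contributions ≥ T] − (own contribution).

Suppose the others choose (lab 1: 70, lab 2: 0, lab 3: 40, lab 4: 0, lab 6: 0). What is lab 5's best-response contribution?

60

Others' total = 110. Contributing 60 brings total to 170 ≥ 140: gain V − κ_5 = 52.
Best response: 60.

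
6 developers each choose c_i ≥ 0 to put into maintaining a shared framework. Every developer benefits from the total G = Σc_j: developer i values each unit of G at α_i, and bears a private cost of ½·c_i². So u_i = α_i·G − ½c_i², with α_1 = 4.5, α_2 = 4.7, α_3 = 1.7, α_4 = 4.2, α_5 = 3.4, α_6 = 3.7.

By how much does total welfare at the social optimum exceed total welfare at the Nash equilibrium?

Developer i's FOC: ∂u_i/∂c_i = α_i − c_i = 0, so c_i* = α_i.
NE contributions = (4.5, 4.7, 1.7, 4.2, 3.4, 3.7); G = 22.2.
W^NE = (Σα)·G − ½Σα_i² = 22.2² − ½·88.12 = 448.78.
Planner sets c_i = Σα_j = 22.2 for every i, so G^SO = 6·22.2 = 133.2.
W^SO = (Σα)·G^SO − ½·6·(Σα)² = (6/2)·22.2² = 1478.52.
Deadweight loss = W^SO − W^NE = 1029.74.

1029.74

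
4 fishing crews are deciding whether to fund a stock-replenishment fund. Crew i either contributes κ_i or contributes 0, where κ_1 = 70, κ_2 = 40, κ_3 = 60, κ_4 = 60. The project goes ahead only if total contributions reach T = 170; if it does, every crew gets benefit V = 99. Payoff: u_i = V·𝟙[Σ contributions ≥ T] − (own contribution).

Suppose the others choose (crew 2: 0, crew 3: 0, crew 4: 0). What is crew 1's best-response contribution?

0

Others' total = 0. Even contributing 70 gives 70 < 170: no benefit either way.
Best response: 0.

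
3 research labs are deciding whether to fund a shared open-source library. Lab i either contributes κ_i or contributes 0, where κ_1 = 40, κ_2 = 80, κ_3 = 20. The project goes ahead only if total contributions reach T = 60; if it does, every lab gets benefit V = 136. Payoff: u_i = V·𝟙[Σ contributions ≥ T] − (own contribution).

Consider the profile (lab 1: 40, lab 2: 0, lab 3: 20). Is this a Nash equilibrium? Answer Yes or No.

Yes

Total = 60 ≥ 60: provided.
Lab 1 (pledges 40, payoff 96): dropping to 0 → total 20, payoff 0. No gain.
Lab 2 (pledges 0, payoff 136): pledging 80 → total 140, payoff 56. No gain.
Lab 3 (pledges 20, payoff 116): dropping to 0 → total 40, payoff 0. No gain.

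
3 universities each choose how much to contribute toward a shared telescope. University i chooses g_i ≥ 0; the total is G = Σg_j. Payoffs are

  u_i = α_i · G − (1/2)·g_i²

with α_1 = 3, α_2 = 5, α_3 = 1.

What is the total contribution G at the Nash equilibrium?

9

University i's FOC: ∂u_i/∂g_i = α_i − g_i = 0, so g_i* = α_i.
NE contributions = (3, 5, 1); G = 9.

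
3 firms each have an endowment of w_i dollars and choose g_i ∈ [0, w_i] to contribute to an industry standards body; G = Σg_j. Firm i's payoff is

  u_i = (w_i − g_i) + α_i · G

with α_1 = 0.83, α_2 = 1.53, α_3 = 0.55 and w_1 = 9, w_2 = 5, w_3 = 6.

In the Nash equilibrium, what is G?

5

∂u_i/∂g_i = α_i − 1, so firm i contributes w_i if α_i > 1, else 0.
α_i > 1 for i ∈ {2}; NE contributions (0, 5, 0), G = 5.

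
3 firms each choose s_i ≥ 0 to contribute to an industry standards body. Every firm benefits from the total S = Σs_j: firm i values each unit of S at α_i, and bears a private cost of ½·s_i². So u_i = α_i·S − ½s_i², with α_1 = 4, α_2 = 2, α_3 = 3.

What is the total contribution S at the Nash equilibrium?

Firm i's FOC: ∂u_i/∂s_i = α_i − s_i = 0, so s_i* = α_i.
NE contributions = (4, 2, 3); S = 9.

9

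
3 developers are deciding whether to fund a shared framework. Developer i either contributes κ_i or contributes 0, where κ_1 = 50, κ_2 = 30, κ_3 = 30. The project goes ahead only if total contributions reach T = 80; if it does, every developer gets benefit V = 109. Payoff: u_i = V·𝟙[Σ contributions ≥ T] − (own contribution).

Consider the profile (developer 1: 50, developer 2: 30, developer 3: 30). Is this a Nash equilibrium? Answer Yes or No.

Total = 110 ≥ 80: provided.
Developer 1 (pledges 50, payoff 59): dropping to 0 → total 60, payoff 0. No gain.
Developer 2 (pledges 30, payoff 79): dropping to 0 → total 80, payoff 109. Profitable deviation.

No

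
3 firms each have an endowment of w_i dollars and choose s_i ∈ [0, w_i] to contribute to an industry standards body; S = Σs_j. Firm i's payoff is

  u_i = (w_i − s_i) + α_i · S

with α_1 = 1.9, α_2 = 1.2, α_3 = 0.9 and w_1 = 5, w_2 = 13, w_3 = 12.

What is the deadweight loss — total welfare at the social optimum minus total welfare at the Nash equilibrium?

36

∂u_i/∂s_i = α_i − 1, so firm i contributes w_i if α_i > 1, else 0.
α_i > 1 for i ∈ {1, 2}; NE contributions (5, 13, 0), S = 18.
W^NE = Σw_i − S^NE + (Σα_i)·S^NE = 30 + 3·18 = 84.
Planner: ∂(Σu_j)/∂s_i = Σα_j − 1 = 3 > 0, so everyone contributes w_i; S^SO = 30, W^SO = 30 + 3·30 = 120.
Deadweight loss = 36.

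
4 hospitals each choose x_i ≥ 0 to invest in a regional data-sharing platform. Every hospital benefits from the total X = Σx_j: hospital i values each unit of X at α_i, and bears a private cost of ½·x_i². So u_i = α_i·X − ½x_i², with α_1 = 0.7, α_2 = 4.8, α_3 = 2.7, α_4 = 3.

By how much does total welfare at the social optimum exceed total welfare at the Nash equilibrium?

145.35

Hospital i's FOC: ∂u_i/∂x_i = α_i − x_i = 0, so x_i* = α_i.
NE contributions = (0.7, 4.8, 2.7, 3); X = 11.2.
W^NE = (Σα)·X − ½Σα_i² = 11.2² − ½·39.82 = 105.53.
Planner sets x_i = Σα_j = 11.2 for every i, so X^SO = 4·11.2 = 44.8.
W^SO = (Σα)·X^SO − ½·4·(Σα)² = (4/2)·11.2² = 250.88.
Deadweight loss = W^SO − W^NE = 145.35.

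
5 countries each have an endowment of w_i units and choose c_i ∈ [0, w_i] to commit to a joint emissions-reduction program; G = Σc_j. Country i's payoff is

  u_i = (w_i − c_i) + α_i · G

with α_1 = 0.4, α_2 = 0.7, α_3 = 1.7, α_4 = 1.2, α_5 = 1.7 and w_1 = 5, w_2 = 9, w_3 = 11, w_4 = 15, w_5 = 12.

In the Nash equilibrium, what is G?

∂u_i/∂c_i = α_i − 1, so country i contributes w_i if α_i > 1, else 0.
α_i > 1 for i ∈ {3, 4, 5}; NE contributions (0, 0, 11, 15, 12), G = 38.

38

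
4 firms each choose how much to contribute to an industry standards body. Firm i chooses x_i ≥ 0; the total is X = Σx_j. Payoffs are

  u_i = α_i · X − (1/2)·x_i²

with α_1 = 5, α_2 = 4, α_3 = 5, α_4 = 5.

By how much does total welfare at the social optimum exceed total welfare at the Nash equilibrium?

406.5

Firm i's FOC: ∂u_i/∂x_i = α_i − x_i = 0, so x_i* = α_i.
NE contributions = (5, 4, 5, 5); X = 19.
W^NE = (Σα)·X − ½Σα_i² = 19² − ½·91 = 315.5.
Planner sets x_i = Σα_j = 19 for every i, so X^SO = 4·19 = 76.
W^SO = (Σα)·X^SO − ½·4·(Σα)² = (4/2)·19² = 722.
Deadweight loss = W^SO − W^NE = 406.5.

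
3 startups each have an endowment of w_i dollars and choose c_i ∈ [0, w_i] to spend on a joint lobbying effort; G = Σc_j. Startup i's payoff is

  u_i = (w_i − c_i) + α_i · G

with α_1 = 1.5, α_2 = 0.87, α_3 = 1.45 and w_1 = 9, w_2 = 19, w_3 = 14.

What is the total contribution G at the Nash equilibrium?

∂u_i/∂c_i = α_i − 1, so startup i contributes w_i if α_i > 1, else 0.
α_i > 1 for i ∈ {1, 3}; NE contributions (9, 0, 14), G = 23.

23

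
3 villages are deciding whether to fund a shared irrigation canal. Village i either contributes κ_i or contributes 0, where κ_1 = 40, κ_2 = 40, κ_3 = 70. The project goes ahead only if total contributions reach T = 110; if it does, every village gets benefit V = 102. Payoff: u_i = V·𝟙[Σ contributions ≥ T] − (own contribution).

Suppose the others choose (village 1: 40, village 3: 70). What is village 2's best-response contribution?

Others' total = 110 ≥ 110; contributing adds cost 40 for no extra benefit.
Best response: 0.

0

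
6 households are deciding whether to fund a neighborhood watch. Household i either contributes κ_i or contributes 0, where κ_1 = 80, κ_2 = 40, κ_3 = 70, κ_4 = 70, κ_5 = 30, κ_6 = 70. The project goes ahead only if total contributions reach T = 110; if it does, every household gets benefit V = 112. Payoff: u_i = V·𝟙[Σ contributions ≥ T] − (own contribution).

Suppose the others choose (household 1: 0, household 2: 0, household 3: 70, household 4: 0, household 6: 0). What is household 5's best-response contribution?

Others' total = 70. Even contributing 30 gives 100 < 110: no benefit either way.
Best response: 0.

0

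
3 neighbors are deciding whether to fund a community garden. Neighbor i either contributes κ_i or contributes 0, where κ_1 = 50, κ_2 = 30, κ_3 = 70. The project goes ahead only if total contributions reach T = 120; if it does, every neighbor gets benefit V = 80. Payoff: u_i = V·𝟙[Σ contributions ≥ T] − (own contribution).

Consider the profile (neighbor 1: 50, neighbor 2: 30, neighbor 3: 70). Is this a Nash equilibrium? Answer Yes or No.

No

Total = 150 ≥ 120: provided.
Neighbor 1 (pledges 50, payoff 30): dropping to 0 → total 100, payoff 0. No gain.
Neighbor 2 (pledges 30, payoff 50): dropping to 0 → total 120, payoff 80. Profitable deviation.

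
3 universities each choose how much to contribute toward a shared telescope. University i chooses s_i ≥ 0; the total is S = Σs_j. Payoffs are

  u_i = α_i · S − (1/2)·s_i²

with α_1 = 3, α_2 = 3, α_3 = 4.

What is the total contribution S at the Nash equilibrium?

University i's FOC: ∂u_i/∂s_i = α_i − s_i = 0, so s_i* = α_i.
NE contributions = (3, 3, 4); S = 10.

10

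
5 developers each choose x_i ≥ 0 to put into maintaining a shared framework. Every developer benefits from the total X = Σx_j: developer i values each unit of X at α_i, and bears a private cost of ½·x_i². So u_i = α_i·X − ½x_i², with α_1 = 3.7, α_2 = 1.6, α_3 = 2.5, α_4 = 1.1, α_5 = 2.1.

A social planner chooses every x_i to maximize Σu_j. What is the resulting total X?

55

Planner FOC: ∂(Σu_j)/∂x_i = (Σα_j) − x_i = 0, so x_i^SO = Σα_j = 11 for every i; X^SO = 55.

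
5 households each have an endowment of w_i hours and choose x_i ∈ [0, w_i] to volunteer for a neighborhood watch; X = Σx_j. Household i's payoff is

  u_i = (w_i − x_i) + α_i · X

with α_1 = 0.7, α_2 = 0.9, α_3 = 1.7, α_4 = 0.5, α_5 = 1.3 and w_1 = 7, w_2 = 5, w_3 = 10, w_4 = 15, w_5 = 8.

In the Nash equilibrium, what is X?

∂u_i/∂x_i = α_i − 1, so household i contributes w_i if α_i > 1, else 0.
α_i > 1 for i ∈ {3, 5}; NE contributions (0, 0, 10, 0, 8), X = 18.

18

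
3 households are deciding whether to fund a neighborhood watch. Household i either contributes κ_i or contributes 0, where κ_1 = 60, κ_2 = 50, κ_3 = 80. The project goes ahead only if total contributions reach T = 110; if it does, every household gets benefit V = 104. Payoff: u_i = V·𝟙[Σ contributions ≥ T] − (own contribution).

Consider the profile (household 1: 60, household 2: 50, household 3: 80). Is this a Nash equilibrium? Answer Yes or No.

No

Total = 190 ≥ 110: provided.
Household 1 (pledges 60, payoff 44): dropping to 0 → total 130, payoff 104. Profitable deviation.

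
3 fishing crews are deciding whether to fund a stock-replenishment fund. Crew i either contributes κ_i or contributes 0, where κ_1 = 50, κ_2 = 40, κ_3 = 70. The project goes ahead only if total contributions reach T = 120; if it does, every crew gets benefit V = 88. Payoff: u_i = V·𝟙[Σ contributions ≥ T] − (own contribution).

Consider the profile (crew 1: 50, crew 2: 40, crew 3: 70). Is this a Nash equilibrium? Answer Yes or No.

Total = 160 ≥ 120: provided.
Crew 1 (pledges 50, payoff 38): dropping to 0 → total 110, payoff 0. No gain.
Crew 2 (pledges 40, payoff 48): dropping to 0 → total 120, payoff 88. Profitable deviation.

No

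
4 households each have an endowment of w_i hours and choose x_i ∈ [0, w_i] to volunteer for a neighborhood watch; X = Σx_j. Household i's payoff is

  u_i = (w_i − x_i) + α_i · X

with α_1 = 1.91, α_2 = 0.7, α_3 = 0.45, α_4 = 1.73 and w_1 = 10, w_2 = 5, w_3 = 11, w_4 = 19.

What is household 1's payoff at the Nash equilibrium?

55.39

∂u_i/∂x_i = α_i − 1, so household i contributes w_i if α_i > 1, else 0.
α_i > 1 for i ∈ {1, 4}; NE contributions (10, 0, 0, 19), X = 29.
u_1 = (10 − 10) + 1.91·29 = 55.39.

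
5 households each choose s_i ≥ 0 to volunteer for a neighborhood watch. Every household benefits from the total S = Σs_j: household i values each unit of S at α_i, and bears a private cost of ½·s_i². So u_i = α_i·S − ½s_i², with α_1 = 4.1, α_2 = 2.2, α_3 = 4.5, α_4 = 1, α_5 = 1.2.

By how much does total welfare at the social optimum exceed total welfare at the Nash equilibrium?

Household i's FOC: ∂u_i/∂s_i = α_i − s_i = 0, so s_i* = α_i.
NE contributions = (4.1, 2.2, 4.5, 1, 1.2); S = 13.
W^NE = (Σα)·S − ½Σα_i² = 13² − ½·44.34 = 146.83.
Planner sets s_i = Σα_j = 13 for every i, so S^SO = 5·13 = 65.
W^SO = (Σα)·S^SO − ½·5·(Σα)² = (5/2)·13² = 422.5.
Deadweight loss = W^SO − W^NE = 275.67.

275.67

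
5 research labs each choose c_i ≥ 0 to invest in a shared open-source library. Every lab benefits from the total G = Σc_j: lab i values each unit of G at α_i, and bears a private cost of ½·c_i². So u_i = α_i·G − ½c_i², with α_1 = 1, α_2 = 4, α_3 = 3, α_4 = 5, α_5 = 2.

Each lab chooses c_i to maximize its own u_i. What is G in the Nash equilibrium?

15

Lab i's FOC: ∂u_i/∂c_i = α_i − c_i = 0, so c_i* = α_i.
NE contributions = (1, 4, 3, 5, 2); G = 15.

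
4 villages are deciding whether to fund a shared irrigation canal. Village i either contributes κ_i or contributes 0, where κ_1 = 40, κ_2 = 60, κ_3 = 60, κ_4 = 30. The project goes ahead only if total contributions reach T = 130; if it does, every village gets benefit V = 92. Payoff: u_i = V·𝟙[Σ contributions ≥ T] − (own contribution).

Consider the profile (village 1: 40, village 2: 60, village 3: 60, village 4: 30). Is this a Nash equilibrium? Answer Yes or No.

Total = 190 ≥ 130: provided.
Village 1 (pledges 40, payoff 52): dropping to 0 → total 150, payoff 92. Profitable deviation.

No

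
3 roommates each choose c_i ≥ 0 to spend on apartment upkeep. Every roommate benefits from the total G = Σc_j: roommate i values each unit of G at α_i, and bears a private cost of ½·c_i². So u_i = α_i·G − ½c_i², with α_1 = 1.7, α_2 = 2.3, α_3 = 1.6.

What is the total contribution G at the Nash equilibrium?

5.6

Roommate i's FOC: ∂u_i/∂c_i = α_i − c_i = 0, so c_i* = α_i.
NE contributions = (1.7, 2.3, 1.6); G = 5.6.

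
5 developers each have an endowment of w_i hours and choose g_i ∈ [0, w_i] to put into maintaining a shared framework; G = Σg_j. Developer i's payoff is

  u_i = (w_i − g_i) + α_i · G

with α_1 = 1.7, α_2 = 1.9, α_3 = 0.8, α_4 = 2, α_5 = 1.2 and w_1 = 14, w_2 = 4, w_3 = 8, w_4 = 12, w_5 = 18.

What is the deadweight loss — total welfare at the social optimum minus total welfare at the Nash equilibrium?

52.8

∂u_i/∂g_i = α_i − 1, so developer i contributes w_i if α_i > 1, else 0.
α_i > 1 for i ∈ {1, 2, 4, 5}; NE contributions (14, 4, 0, 12, 18), G = 48.
W^NE = Σw_i − G^NE + (Σα_i)·G^NE = 56 + 6.6·48 = 372.8.
Planner: ∂(Σu_j)/∂g_i = Σα_j − 1 = 6.6 > 0, so everyone contributes w_i; G^SO = 56, W^SO = 56 + 6.6·56 = 425.6.
Deadweight loss = 52.8.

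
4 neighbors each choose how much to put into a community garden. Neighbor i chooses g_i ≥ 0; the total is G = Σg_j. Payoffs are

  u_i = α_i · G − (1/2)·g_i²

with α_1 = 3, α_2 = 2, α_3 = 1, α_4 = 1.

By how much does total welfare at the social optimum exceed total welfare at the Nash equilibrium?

56.5

Neighbor i's FOC: ∂u_i/∂g_i = α_i − g_i = 0, so g_i* = α_i.
NE contributions = (3, 2, 1, 1); G = 7.
W^NE = (Σα)·G − ½Σα_i² = 7² − ½·15 = 41.5.
Planner sets g_i = Σα_j = 7 for every i, so G^SO = 4·7 = 28.
W^SO = (Σα)·G^SO − ½·4·(Σα)² = (4/2)·7² = 98.
Deadweight loss = W^SO − W^NE = 56.5.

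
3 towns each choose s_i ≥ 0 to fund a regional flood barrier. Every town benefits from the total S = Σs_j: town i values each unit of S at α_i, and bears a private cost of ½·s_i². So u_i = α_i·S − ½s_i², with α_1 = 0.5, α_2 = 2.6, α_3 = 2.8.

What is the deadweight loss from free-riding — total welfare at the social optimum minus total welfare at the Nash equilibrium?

24.83

Town i's FOC: ∂u_i/∂s_i = α_i − s_i = 0, so s_i* = α_i.
NE contributions = (0.5, 2.6, 2.8); S = 5.9.
W^NE = (Σα)·S − ½Σα_i² = 5.9² − ½·14.85 = 27.385.
Planner sets s_i = Σα_j = 5.9 for every i, so S^SO = 3·5.9 = 17.7.
W^SO = (Σα)·S^SO − ½·3·(Σα)² = (3/2)·5.9² = 52.215.
Deadweight loss = W^SO − W^NE = 24.83.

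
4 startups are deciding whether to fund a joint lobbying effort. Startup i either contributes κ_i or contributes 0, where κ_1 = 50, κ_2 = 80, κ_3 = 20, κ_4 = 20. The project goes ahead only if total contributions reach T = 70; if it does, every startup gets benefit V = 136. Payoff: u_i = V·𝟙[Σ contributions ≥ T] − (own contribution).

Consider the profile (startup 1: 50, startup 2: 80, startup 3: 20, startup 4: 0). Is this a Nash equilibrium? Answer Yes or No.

Total = 150 ≥ 70: provided.
Startup 1 (pledges 50, payoff 86): dropping to 0 → total 100, payoff 136. Profitable deviation.

No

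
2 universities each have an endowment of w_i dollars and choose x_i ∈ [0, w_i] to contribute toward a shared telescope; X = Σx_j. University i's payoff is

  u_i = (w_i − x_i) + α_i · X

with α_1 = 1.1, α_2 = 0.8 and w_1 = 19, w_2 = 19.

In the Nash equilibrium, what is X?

19

∂u_i/∂x_i = α_i − 1, so university i contributes w_i if α_i > 1, else 0.
α_i > 1 for i ∈ {1}; NE contributions (19, 0), X = 19.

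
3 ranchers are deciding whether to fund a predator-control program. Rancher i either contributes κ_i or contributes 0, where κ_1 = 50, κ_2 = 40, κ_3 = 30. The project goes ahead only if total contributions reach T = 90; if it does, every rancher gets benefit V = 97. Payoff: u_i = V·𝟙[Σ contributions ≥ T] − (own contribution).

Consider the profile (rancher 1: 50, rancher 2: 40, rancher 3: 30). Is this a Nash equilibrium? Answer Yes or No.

Total = 120 ≥ 90: provided.
Rancher 1 (pledges 50, payoff 47): dropping to 0 → total 70, payoff 0. No gain.
Rancher 2 (pledges 40, payoff 57): dropping to 0 → total 80, payoff 0. No gain.
Rancher 3 (pledges 30, payoff 67): dropping to 0 → total 90, payoff 97. Profitable deviation.

No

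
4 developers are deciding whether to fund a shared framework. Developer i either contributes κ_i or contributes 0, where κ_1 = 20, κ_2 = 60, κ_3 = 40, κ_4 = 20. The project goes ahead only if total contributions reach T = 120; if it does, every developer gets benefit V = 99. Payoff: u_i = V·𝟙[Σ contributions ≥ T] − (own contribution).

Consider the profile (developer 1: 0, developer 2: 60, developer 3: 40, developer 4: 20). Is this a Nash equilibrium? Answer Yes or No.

Yes

Total = 120 ≥ 120: provided.
Developer 1 (pledges 0, payoff 99): pledging 20 → total 140, payoff 79. No gain.
Developer 2 (pledges 60, payoff 39): dropping to 0 → total 60, payoff 0. No gain.
Developer 3 (pledges 40, payoff 59): dropping to 0 → total 80, payoff 0. No gain.
Developer 4 (pledges 20, payoff 79): dropping to 0 → total 100, payoff 0. No gain.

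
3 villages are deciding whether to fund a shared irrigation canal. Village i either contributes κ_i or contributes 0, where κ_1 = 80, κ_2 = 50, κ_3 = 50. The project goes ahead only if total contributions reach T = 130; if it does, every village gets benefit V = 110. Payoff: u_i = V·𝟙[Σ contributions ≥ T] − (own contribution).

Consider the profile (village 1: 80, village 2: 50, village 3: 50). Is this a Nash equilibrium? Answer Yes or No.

No

Total = 180 ≥ 130: provided.
Village 1 (pledges 80, payoff 30): dropping to 0 → total 100, payoff 0. No gain.
Village 2 (pledges 50, payoff 60): dropping to 0 → total 130, payoff 110. Profitable deviation.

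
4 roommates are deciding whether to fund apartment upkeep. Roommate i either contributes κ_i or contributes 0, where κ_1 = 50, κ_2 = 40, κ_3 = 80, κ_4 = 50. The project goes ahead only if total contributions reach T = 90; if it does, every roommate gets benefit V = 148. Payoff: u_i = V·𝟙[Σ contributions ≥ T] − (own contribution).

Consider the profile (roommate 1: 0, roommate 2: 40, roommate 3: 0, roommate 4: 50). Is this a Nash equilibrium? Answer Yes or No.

Total = 90 ≥ 90: provided.
Roommate 1 (pledges 0, payoff 148): pledging 50 → total 140, payoff 98. No gain.
Roommate 2 (pledges 40, payoff 108): dropping to 0 → total 50, payoff 0. No gain.
Roommate 3 (pledges 0, payoff 148): pledging 80 → total 170, payoff 68. No gain.
Roommate 4 (pledges 50, payoff 98): dropping to 0 → total 40, payoff 0. No gain.

Yes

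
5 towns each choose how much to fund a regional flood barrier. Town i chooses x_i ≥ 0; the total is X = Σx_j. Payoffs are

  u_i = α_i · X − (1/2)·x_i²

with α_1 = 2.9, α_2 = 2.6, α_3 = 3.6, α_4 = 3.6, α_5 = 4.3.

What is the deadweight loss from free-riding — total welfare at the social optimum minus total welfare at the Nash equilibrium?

Town i's FOC: ∂u_i/∂x_i = α_i − x_i = 0, so x_i* = α_i.
NE contributions = (2.9, 2.6, 3.6, 3.6, 4.3); X = 17.
W^NE = (Σα)·X − ½Σα_i² = 17² − ½·59.58 = 259.21.
Planner sets x_i = Σα_j = 17 for every i, so X^SO = 5·17 = 85.
W^SO = (Σα)·X^SO − ½·5·(Σα)² = (5/2)·17² = 722.5.
Deadweight loss = W^SO − W^NE = 463.29.

463.29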